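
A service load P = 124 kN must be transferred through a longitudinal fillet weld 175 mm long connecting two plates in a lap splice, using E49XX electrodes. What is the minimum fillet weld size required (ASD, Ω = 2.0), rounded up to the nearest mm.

w = 7 mm

E49XX → F_EXX = 490 MPa.
Total weld length L = 175 mm.
Required throat t_e = P × Ω / (0.6 F_EXX × L) = 124 × 2.0 / (0.6 × 490 × 175 × 10⁻³) = 4.82 mm.
Required leg w = t_e / 0.707 = 6.818 mm → use 7 mm.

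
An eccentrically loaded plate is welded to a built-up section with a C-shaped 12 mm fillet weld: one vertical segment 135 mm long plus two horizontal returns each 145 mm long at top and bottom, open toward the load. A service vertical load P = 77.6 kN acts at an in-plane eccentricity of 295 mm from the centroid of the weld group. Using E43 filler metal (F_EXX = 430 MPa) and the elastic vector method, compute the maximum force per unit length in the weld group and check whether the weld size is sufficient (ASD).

Total weld length L_w = 425 mm. Treat welds as unit-width lines.
Centroid: x̄ = 2×145×72.5 / 425 = 49.47 mm from the vertical weld.
Polar moment about centroid: J = I_x + I_y = [135³/12 + 2×145×67.5²] + [135×49.47² + 2(145³/12 + 145×23.03²)] = 2519000 mm³.
Direct shear f_v = P/L_w = 77.6×10³ / 425 = 182.6 N/mm (vertical).
Torsion M = P·e = 77.6×10³ × 295 = 22892000 N·mm.
Critical point at (x, y) = (95.53, 67.5) from centroid. f_tx = M·y/J = 613.5 N/mm; f_ty = M·x/J = 868.3 N/mm.
Resultant f_max = √[f_tx² + (f_v + f_ty)²] = √[613.5² + (182.6 + 868.3)²] = 1217 N/mm.
Capacity per unit length: r_n/Ω = (1/2.0) × 0.6 × 430 × (0.707 × 12) = 1094 N/mm.
1217 > 1094 → NOT adequate.

f_max ≈ 1220 N/mm; NOT adequate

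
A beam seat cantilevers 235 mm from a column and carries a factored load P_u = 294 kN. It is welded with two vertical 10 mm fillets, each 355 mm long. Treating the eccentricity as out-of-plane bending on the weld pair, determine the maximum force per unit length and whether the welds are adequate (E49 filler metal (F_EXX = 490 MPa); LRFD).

L_w = 2 × 355 = 710 mm; section modulus (unit throat) S = 2 × L²/6 = 42010 mm².
Direct shear f_v = P/L_w = 294×10³/710 = 414.1 N/mm.
Moment M = P × e = 294×10³ × 235 = 69090000 N·mm; bending f_b = M/S = 1645 N/mm.
f_max = √(f_v² + f_b²) = √(414.1² + 1645²) = 1696 N/mm.
φr_n = 0.75 × 0.6 × 490 × (0.707 × 10) = 1559 N/mm → NOT adequate.

f_max ≈ 1700 N/mm; NOT adequate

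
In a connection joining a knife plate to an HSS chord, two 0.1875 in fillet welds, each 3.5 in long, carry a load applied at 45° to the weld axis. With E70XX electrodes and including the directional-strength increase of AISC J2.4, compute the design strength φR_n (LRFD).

E70XX → F_EXX = 70 ksi.
t_e = 0.707 × 0.1875 = 0.1326 in; A_we = 0.1326 × 7 = 0.9279 in².
Directional factor: 1.0 + 0.5 sin^1.5(45°) = 1.297.
F_nw = 0.6 × 70 × 1.297 = 54.49 ksi.
φR_n = 0.75 × 54.49 × 0.9279 = 37.92 kip.

φR_n ≈ 37.9 kip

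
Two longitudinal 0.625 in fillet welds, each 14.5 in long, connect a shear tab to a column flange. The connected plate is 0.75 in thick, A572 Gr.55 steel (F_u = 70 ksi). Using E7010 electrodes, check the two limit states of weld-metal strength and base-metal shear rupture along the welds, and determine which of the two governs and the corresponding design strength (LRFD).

E70XX → F_EXX = 70 ksi.
t_e = 0.707 × 0.625 = 0.4419 in; L = 29 in.
Weld metal: φR_n = 0.75 × 0.6 × 70 × 0.4419 × 29 = 403.7 kip.
Base metal (shear rupture): φR_n = 0.75 × 0.6 × 70 × 0.75 × 29 = 685.1 kip.
Governing: weld metal.

φR_n ≈ 404 kip (weld metal governs)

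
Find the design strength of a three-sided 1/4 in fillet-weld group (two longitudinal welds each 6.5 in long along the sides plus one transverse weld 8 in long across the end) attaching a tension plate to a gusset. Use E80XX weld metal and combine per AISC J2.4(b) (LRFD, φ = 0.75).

E80XX → F_EXX = 80 ksi.
t_e = 0.707 × 0.25 = 0.1767 in.
R_nwl = 0.6 × 80 × 0.1767 × 13 = 110.3 kips (longitudinal, 2 welds).
R_nwt = 0.6 × 80 × 0.1767 × 8 = 67.87 kips (transverse, base value).
(i) R_nwl + R_nwt = 178.2 kips; (ii) 0.85 R_nwl + 1.5 R_nwt = 195.6 kips.
R_n = max = 195.6 kips [governs: (ii)]; φR_n = 146.7 kips.

φR_n ≈ 147 kips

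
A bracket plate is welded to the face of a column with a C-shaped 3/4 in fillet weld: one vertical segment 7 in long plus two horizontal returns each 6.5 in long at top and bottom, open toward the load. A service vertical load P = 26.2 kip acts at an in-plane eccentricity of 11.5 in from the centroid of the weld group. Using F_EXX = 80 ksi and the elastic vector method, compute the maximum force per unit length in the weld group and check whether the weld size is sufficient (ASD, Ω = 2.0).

f_max ≈ 7.08 kip/in; adequate

Total weld length L_w = 20 in. Treat welds as unit-width lines.
Centroid: x̄ = 2×6.5×3.25 / 20 = 2.112 in from the vertical weld.
Polar moment about centroid: J = I_x + I_y = [7³/12 + 2×6.5×3.5²] + [7×2.112² + 2(6.5³/12 + 6.5×1.138²)] = 281.7 in³.
Direct shear f_v = P/L_w = 26.2 / 20 = 1.31 kip/in (vertical).
Torsion M = P·e = 26.2 × 11.5 = 301.3 kip·in.
Critical point at (x, y) = (4.388, 3.5) from centroid. f_tx = M·y/J = 3.744 kip/in; f_ty = M·x/J = 4.693 kip/in.
Resultant f_max = √[f_tx² + (f_v + f_ty)²] = √[3.744² + (1.31 + 4.693)²] = 7.075 kip/in.
Capacity per unit length: r_n/Ω = (1/2.0) × 0.6 × 80 × (0.707 × 0.75) = 12.73 kip/in.
7.075 ≤ 12.73 → adequate.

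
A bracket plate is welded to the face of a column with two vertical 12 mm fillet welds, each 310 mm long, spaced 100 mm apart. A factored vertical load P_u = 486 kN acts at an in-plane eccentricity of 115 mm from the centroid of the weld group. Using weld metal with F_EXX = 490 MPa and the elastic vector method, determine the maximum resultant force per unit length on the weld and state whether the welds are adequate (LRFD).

f_max ≈ 1800 N/mm; adequate

Total weld length L_w = 620 mm. Treat welds as unit-width lines.
Polar moment about centroid: J = 2[d³/12 + d(b/2)²] = 2[310³/12 + 310×50²] = 6515000 mm³.
Direct shear f_v = P/L_w = 486×10³ / 620 = 783.9 N/mm (vertical).
Torsion M = P·e = 486×10³ × 115 = 55890000 N·mm.
Critical point at (x, y) = (50, 155) from centroid. f_tx = M·y/J = 1330 N/mm; f_ty = M·x/J = 428.9 N/mm.
Resultant f_max = √[f_tx² + (f_v + f_ty)²] = √[1330² + (783.9 + 428.9)²] = 1800 N/mm.
Capacity per unit length: φr_n = 0.75 × 0.6 × 490 × (0.707 × 12) = 1871 N/mm.
1800 ≤ 1871 → adequate.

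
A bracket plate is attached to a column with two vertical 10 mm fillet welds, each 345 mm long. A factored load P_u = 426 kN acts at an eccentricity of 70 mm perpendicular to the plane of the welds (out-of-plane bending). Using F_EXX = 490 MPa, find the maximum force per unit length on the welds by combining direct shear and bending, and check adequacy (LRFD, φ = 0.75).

f_max ≈ 973 N/mm; adequate

L_w = 2 × 345 = 690 mm; section modulus (unit throat) S = 2 × L²/6 = 39680 mm².
Direct shear f_v = P/L_w = 426×10³/690 = 617.4 N/mm.
Moment M = P × e = 426×10³ × 70 = 29820000 N·mm; bending f_b = M/S = 751.6 N/mm.
f_max = √(f_v² + f_b²) = √(617.4² + 751.6²) = 972.7 N/mm.
φr_n = 0.75 × 0.6 × 490 × (0.707 × 10) = 1559 N/mm → adequate.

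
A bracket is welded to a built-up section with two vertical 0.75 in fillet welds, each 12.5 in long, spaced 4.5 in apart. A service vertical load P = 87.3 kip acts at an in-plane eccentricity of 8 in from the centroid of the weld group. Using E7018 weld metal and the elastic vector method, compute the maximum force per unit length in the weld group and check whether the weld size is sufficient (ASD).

f_max ≈ 11.9 kip/in; NOT adequate

E70XX → F_EXX = 70 ksi.
Total weld length L_w = 25 in. Treat welds as unit-width lines.
Polar moment about centroid: J = 2[d³/12 + d(b/2)²] = 2[12.5³/12 + 12.5×2.25²] = 452.1 in³.
Direct shear f_v = P/L_w = 87.3 / 25 = 3.492 kip/in (vertical).
Torsion M = P·e = 87.3 × 8 = 698.4 kip·in.
Critical point at (x, y) = (2.25, 6.25) from centroid. f_tx = M·y/J = 9.655 kip/in; f_ty = M·x/J = 3.476 kip/in.
Resultant f_max = √[f_tx² + (f_v + f_ty)²] = √[9.655² + (3.492 + 3.476)²] = 11.91 kip/in.
Capacity per unit length: r_n/Ω = (1/2.0) × 0.6 × 70 × (0.707 × 0.75) = 11.14 kip/in.
11.91 > 11.14 → NOT adequate.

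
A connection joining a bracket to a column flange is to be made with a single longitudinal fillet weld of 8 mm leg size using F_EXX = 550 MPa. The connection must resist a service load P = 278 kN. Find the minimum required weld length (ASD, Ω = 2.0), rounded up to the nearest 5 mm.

Throat t_e = 0.707 × 8 = 5.656 mm.
r_n/Ω = (0.6 × 550 × 5.656) / 2.0 = 933.2 N/mm = 0.9332 kN/mm.
L_req = P / (r_n/Ω) = 278 / 0.9332 = 297.9 mm total.
Round up → use L = 300 mm.

L = 300 mm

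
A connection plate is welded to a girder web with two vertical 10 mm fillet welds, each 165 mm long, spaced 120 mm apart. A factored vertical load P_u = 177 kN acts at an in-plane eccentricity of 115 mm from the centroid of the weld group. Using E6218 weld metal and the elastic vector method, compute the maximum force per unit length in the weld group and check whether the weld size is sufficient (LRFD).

E62XX → F_EXX = 620 MPa.
Total weld length L_w = 330 mm. Treat welds as unit-width lines.
Polar moment about centroid: J = 2[d³/12 + d(b/2)²] = 2[165³/12 + 165×60²] = 1937000 mm³.
Direct shear f_v = P/L_w = 177×10³ / 330 = 536.4 N/mm (vertical).
Torsion M = P·e = 177×10³ × 115 = 20355000 N·mm.
Critical point at (x, y) = (60, 82.5) from centroid. f_tx = M·y/J = 867.1 N/mm; f_ty = M·x/J = 630.6 N/mm.
Resultant f_max = √[f_tx² + (f_v + f_ty)²] = √[867.1² + (536.4 + 630.6)²] = 1454 N/mm.
Capacity per unit length: φr_n = 0.75 × 0.6 × 620 × (0.707 × 10) = 1973 N/mm.
1454 ≤ 1973 → adequate.

f_max ≈ 1450 N/mm; adequate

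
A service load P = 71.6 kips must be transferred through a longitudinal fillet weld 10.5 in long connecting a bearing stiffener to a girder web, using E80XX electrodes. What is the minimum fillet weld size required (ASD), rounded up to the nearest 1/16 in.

E80XX → F_EXX = 80 ksi.
Total weld length L = 10.5 in.
Required throat t_e = P × Ω / (0.6 F_EXX × L) = 71.6 × 2.0 / (0.6 × 80 × 10.5) = 0.2841 in.
Required leg w = t_e / 0.707 = 0.4019 in → use 7/16 in.

w = 7/16 in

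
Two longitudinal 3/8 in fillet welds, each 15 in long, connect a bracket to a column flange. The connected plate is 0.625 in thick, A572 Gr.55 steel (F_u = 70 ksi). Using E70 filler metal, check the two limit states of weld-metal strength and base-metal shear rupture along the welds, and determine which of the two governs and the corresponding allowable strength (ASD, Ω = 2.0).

E70XX → F_EXX = 70 ksi.
t_e = 0.707 × 0.375 = 0.2651 in; L = 30 in.
Weld metal: R_n/Ω = (1/2.0) × 0.6 × 70 × 0.2651 × 30 = 167 kip.
Base metal (shear rupture): R_n/Ω = (1/2.0) × 0.6 × 70 × 0.625 × 30 = 393.8 kip.
Governing: weld metal.

R_n/Ω ≈ 167 kip (weld metal governs)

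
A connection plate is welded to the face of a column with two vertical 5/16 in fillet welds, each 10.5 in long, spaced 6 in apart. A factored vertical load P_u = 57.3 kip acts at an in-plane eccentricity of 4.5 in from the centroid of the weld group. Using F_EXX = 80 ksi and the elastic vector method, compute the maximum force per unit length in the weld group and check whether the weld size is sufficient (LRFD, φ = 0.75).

f_max ≈ 5.93 kip/in; adequate

Total weld length L_w = 21 in. Treat welds as unit-width lines.
Polar moment about centroid: J = 2[d³/12 + d(b/2)²] = 2[10.5³/12 + 10.5×3²] = 381.9 in³.
Direct shear f_v = P/L_w = 57.3 / 21 = 2.729 kip/in (vertical).
Torsion M = P·e = 57.3 × 4.5 = 257.85 kip·in.
Critical point at (x, y) = (3, 5.25) from centroid. f_tx = M·y/J = 3.544 kip/in; f_ty = M·x/J = 2.025 kip/in.
Resultant f_max = √[f_tx² + (f_v + f_ty)²] = √[3.544² + (2.729 + 2.025)²] = 5.93 kip/in.
Capacity per unit length: φr_n = 0.75 × 0.6 × 80 × (0.707 × 0.3125) = 7.954 kip/in.
5.93 ≤ 7.954 → adequate.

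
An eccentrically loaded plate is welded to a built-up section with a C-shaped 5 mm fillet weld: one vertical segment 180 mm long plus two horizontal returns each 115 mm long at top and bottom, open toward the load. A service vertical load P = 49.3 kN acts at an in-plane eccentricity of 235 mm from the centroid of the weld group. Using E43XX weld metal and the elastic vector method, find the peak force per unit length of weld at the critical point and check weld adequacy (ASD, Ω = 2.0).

f_max ≈ 571 N/mm; NOT adequate

E43XX → F_EXX = 430 MPa.
Total weld length L_w = 410 mm. Treat welds as unit-width lines.
Centroid: x̄ = 2×115×57.5 / 410 = 32.26 mm from the vertical weld.
Polar moment about centroid: J = I_x + I_y = [180³/12 + 2×115×90²] + [180×32.26² + 2(115³/12 + 115×25.24²)] = 2936000 mm³.
Direct shear f_v = P/L_w = 49.3×10³ / 410 = 120.2 N/mm (vertical).
Torsion M = P·e = 49.3×10³ × 235 = 11586000 N·mm.
Critical point at (x, y) = (82.74, 90) from centroid. f_tx = M·y/J = 355.1 N/mm; f_ty = M·x/J = 326.5 N/mm.
Resultant f_max = √[f_tx² + (f_v + f_ty)²] = √[355.1² + (120.2 + 326.5)²] = 570.7 N/mm.
Capacity per unit length: r_n/Ω = (1/2.0) × 0.6 × 430 × (0.707 × 5) = 456 N/mm.
570.7 > 456 → NOT adequate.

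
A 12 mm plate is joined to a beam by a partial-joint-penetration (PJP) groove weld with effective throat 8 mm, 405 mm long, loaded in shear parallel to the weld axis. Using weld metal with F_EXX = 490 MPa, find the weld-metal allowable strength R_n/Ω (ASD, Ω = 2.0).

R_n/Ω ≈ 476 kN

Effective throat (given) t_e = 8 mm.
A_we = 8 × 405 = 3240 mm².
F_nw = 0.6 F_EXX = 294 MPa.
R_n/Ω = (294 × 3240) / 2.0 × 10⁻³ = 476.3 kN.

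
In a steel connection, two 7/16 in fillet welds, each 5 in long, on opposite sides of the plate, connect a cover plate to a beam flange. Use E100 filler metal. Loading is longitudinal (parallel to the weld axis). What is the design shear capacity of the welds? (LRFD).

φR_n ≈ 139 kip

E100XX → F_EXX = 100 ksi.
Effective throat t_e = 0.707 × 0.4375 = 0.3093 in.
Total length L = 10 in; A_we = 0.3093 × 10 = 3.093 in².
F_nw = 0.6 F_EXX = 0.6 × 100 = 60 ksi.
φR_n = 0.75 × 60 × 3.093 = 139.2 kip.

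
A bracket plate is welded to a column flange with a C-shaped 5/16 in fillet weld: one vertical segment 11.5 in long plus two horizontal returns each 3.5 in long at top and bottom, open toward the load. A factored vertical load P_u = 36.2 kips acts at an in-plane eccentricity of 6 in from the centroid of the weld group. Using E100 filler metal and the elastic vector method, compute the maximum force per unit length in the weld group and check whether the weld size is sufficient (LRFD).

f_max ≈ 4.87 kip/in; adequate

E100XX → F_EXX = 100 ksi.
Total weld length L_w = 18.5 in. Treat welds as unit-width lines.
Centroid: x̄ = 2×3.5×1.75 / 18.5 = 0.6622 in from the vertical weld.
Polar moment about centroid: J = I_x + I_y = [11.5³/12 + 2×3.5×5.75²] + [11.5×0.6622² + 2(3.5³/12 + 3.5×1.088²)] = 378.6 in³.
Direct shear f_v = P/L_w = 36.2 / 18.5 = 1.957 kip/in (vertical).
Torsion M = P·e = 36.2 × 6 = 217.2 kip·in.
Critical point at (x, y) = (2.838, 5.75) from centroid. f_tx = M·y/J = 3.298 kip/in; f_ty = M·x/J = 1.628 kip/in.
Resultant f_max = √[f_tx² + (f_v + f_ty)²] = √[3.298² + (1.957 + 1.628)²] = 4.871 kip/in.
Capacity per unit length: φr_n = 0.75 × 0.6 × 100 × (0.707 × 0.3125) = 9.942 kip/in.
4.871 ≤ 9.942 → adequate.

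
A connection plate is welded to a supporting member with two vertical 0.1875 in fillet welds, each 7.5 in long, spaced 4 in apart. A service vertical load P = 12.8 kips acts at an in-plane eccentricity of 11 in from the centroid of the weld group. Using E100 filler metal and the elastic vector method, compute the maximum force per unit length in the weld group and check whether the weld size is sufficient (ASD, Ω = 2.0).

f_max ≈ 5.05 kip/in; NOT adequate

E100XX → F_EXX = 100 ksi.
Total weld length L_w = 15 in. Treat welds as unit-width lines.
Polar moment about centroid: J = 2[d³/12 + d(b/2)²] = 2[7.5³/12 + 7.5×2²] = 130.3 in³.
Direct shear f_v = P/L_w = 12.8 / 15 = 0.8533 kip/in (vertical).
Torsion M = P·e = 12.8 × 11 = 140.8 kip·in.
Critical point at (x, y) = (2, 3.75) from centroid. f_tx = M·y/J = 4.052 kip/in; f_ty = M·x/J = 2.161 kip/in.
Resultant f_max = √[f_tx² + (f_v + f_ty)²] = √[4.052² + (0.8533 + 2.161)²] = 5.05 kip/in.
Capacity per unit length: r_n/Ω = (1/2.0) × 0.6 × 100 × (0.707 × 0.1875) = 3.977 kip/in.
5.05 > 3.977 → NOT adequate.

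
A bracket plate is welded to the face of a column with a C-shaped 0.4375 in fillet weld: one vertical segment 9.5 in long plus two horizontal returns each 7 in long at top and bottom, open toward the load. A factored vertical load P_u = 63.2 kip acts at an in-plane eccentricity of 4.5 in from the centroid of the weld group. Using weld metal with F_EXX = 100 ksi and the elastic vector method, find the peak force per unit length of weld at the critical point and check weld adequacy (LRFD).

Total weld length L_w = 23.5 in. Treat welds as unit-width lines.
Centroid: x̄ = 2×7×3.5 / 23.5 = 2.085 in from the vertical weld.
Polar moment about centroid: J = I_x + I_y = [9.5³/12 + 2×7×4.75²] + [9.5×2.085² + 2(7³/12 + 7×1.415²)] = 513.8 in³.
Direct shear f_v = P/L_w = 63.2 / 23.5 = 2.689 kip/in (vertical).
Torsion M = P·e = 63.2 × 4.5 = 284.4 kip·in.
Critical point at (x, y) = (4.915, 4.75) from centroid. f_tx = M·y/J = 2.629 kip/in; f_ty = M·x/J = 2.72 kip/in.
Resultant f_max = √[f_tx² + (f_v + f_ty)²] = √[2.629² + (2.689 + 2.72)²] = 6.015 kip/in.
Capacity per unit length: φr_n = 0.75 × 0.6 × 100 × (0.707 × 0.4375) = 13.92 kip/in.
6.015 ≤ 13.92 → adequate.

f_max ≈ 6.01 kip/in; adequate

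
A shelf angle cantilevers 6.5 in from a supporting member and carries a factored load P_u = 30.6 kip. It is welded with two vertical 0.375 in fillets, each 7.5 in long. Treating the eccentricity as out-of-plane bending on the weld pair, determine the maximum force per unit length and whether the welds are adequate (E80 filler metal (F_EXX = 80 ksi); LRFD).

L_w = 2 × 7.5 = 15 in; section modulus (unit throat) S = 2 × L²/6 = 18.75 in².
Direct shear f_v = P/L_w = 30.6/15 = 2.04 kip/in.
Moment M = P × e = 30.6 × 6.5 = 198.9 kip·in; bending f_b = M/S = 10.61 kip/in.
f_max = √(f_v² + f_b²) = √(2.04² + 10.61²) = 10.8 kip/in.
φr_n = 0.75 × 0.6 × 80 × (0.707 × 0.375) = 9.544 kip/in → NOT adequate.

f_max ≈ 10.8 kip/in; NOT adequate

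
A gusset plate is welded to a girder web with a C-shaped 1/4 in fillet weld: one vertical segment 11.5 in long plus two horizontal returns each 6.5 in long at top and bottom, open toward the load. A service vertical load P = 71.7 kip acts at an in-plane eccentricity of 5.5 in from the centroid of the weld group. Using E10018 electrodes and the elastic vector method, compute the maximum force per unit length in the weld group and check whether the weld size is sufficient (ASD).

f_max ≈ 6.68 kip/in; NOT adequate

E100XX → F_EXX = 100 ksi.
Total weld length L_w = 24.5 in. Treat welds as unit-width lines.
Centroid: x̄ = 2×6.5×3.25 / 24.5 = 1.724 in from the vertical weld.
Polar moment about centroid: J = I_x + I_y = [11.5³/12 + 2×6.5×5.75²] + [11.5×1.724² + 2(6.5³/12 + 6.5×1.526²)] = 666.8 in³.
Direct shear f_v = P/L_w = 71.7 / 24.5 = 2.927 kip/in (vertical).
Torsion M = P·e = 71.7 × 5.5 = 394.35 kip·in.
Critical point at (x, y) = (4.776, 5.75) from centroid. f_tx = M·y/J = 3.401 kip/in; f_ty = M·x/J = 2.824 kip/in.
Resultant f_max = √[f_tx² + (f_v + f_ty)²] = √[3.401² + (2.927 + 2.824)²] = 6.681 kip/in.
Capacity per unit length: r_n/Ω = (1/2.0) × 0.6 × 100 × (0.707 × 0.25) = 5.302 kip/in.
6.681 > 5.302 → NOT adequate.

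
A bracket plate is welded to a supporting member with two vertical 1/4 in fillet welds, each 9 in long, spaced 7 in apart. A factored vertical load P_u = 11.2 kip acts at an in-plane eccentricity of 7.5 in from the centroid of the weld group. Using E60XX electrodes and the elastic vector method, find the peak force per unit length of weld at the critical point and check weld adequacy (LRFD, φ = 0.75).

E60XX → F_EXX = 60 ksi.
Total weld length L_w = 18 in. Treat welds as unit-width lines.
Polar moment about centroid: J = 2[d³/12 + d(b/2)²] = 2[9³/12 + 9×3.5²] = 342 in³.
Direct shear f_v = P/L_w = 11.2 / 18 = 0.6222 kip/in (vertical).
Torsion M = P·e = 11.2 × 7.5 = 84 kip·in.
Critical point at (x, y) = (3.5, 4.5) from centroid. f_tx = M·y/J = 1.105 kip/in; f_ty = M·x/J = 0.8596 kip/in.
Resultant f_max = √[f_tx² + (f_v + f_ty)²] = √[1.105² + (0.6222 + 0.8596)²] = 1.849 kip/in.
Capacity per unit length: φr_n = 0.75 × 0.6 × 60 × (0.707 × 0.25) = 4.772 kip/in.
1.849 ≤ 4.772 → adequate.

f_max ≈ 1.85 kip/in; adequate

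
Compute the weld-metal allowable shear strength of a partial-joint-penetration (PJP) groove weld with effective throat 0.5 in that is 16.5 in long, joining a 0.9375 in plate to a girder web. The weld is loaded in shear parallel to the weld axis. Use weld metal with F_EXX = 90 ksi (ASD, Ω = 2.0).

Effective throat (given) t_e = 0.5 in.
A_we = 0.5 × 16.5 = 8.25 in².
F_nw = 0.6 F_EXX = 54 ksi.
R_n/Ω = (54 × 8.25) / 2.0 = 222.8 kip.

R_n/Ω ≈ 223 kip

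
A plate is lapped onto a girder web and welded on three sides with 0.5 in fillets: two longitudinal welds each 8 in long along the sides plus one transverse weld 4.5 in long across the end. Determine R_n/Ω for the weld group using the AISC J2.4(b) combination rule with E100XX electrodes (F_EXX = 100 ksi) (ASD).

t_e = 0.707 × 0.5 = 0.3535 in.
R_nwl = 0.6 × 100 × 0.3535 × 16 = 339.4 kips (longitudinal, 2 welds).
R_nwt = 0.6 × 100 × 0.3535 × 4.5 = 95.44 kips (transverse, base value).
(i) R_nwl + R_nwt = 434.8 kips; (ii) 0.85 R_nwl + 1.5 R_nwt = 431.6 kips.
R_n = max = 434.8 kips [governs: (i)]; R_n/Ω = 217.4 kips.

R_n/Ω ≈ 217 kips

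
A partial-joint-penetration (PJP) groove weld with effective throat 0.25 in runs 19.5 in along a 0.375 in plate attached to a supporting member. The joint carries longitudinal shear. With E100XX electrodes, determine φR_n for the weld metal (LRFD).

E100XX → F_EXX = 100 ksi.
Effective throat (given) t_e = 0.25 in.
A_we = 0.25 × 19.5 = 4.875 in².
F_nw = 0.6 F_EXX = 60 ksi.
φR_n = 0.75 × 60 × 4.875 = 219.4 kips.

φR_n ≈ 219 kips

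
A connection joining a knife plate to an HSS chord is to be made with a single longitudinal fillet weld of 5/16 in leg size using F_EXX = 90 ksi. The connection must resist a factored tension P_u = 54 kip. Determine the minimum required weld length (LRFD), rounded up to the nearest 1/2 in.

L = 6.5 in

Throat t_e = 0.707 × 0.3125 = 0.2209 in.
φr_n = 0.75 × 0.6 × 90 × 0.2209 = 8.948 kip/in.
L_req = P_u / φr_n = 54 / 8.948 = 6.035 in total.
Round up → use L = 6.5 in.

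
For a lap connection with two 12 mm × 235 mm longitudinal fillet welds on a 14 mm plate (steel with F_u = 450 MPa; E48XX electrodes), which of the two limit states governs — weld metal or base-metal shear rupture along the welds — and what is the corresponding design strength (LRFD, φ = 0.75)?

φR_n ≈ 861 kN (weld metal governs)

E48XX → F_EXX = 480 MPa.
t_e = 0.707 × 12 = 8.484 mm; L = 470 mm.
Weld metal: φR_n = 0.75 × 0.6 × 480 × 8.484 × 470 × 10⁻³ = 861.3 kN.
Base metal (shear rupture): φR_n = 0.75 × 0.6 × 450 × 14 × 470 × 10⁻³ = 1332 kN.
Governing: weld metal.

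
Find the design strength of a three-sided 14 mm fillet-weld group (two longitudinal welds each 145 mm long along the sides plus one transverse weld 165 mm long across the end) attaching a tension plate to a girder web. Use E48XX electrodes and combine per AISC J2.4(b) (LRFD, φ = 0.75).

E48XX → F_EXX = 480 MPa.
t_e = 0.707 × 14 = 9.898 mm.
R_nwl = 0.6 × 480 × 9.898 × 290 × 10⁻³ = 826.7 kN (longitudinal, 2 welds).
R_nwt = 0.6 × 480 × 9.898 × 165 × 10⁻³ = 470.4 kN (transverse, base value).
(i) R_nwl + R_nwt = 1297 kN; (ii) 0.85 R_nwl + 1.5 R_nwt = 1408 kN.
R_n = max = 1408 kN [governs: (ii)]; φR_n = 1056 kN.

φR_n ≈ 1060 kN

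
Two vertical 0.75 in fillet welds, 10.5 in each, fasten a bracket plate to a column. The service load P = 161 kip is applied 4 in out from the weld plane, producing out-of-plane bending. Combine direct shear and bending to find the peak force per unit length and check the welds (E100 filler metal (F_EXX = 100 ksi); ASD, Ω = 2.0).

L_w = 2 × 10.5 = 21 in; section modulus (unit throat) S = 2 × L²/6 = 36.75 in².
Direct shear f_v = P/L_w = 161/21 = 7.667 kip/in.
Moment M = P × e = 161 × 4 = 644 kip·in; bending f_b = M/S = 17.52 kip/in.
f_max = √(f_v² + f_b²) = √(7.667² + 17.52²) = 19.13 kip/in.
r_n/Ω = (1/2.0) × 0.6 × 100 × (0.707 × 0.75) = 15.91 kip/in → NOT adequate.

f_max ≈ 19.1 kip/in; NOT adequate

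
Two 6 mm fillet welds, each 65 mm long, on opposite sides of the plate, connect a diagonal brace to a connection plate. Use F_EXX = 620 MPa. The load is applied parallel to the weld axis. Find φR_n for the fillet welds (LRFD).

φR_n ≈ 154 kN

Effective throat t_e = 0.707 × 6 = 4.242 mm.
Total length L = 130 mm; A_we = 4.242 × 130 = 551.5 mm².
F_nw = 0.6 F_EXX = 0.6 × 620 = 372 MPa.
φR_n = 0.75 × 372 × 551.5 × 10⁻³ = 153.9 kN.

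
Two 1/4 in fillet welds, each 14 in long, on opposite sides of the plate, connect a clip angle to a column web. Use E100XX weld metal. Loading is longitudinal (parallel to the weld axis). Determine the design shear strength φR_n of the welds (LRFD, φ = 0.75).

φR_n ≈ 223 kips

E100XX → F_EXX = 100 ksi.
Effective throat t_e = 0.707 × 0.25 = 0.1767 in.
Total length L = 28 in; A_we = 0.1767 × 28 = 4.949 in².
F_nw = 0.6 F_EXX = 0.6 × 100 = 60 ksi.
φR_n = 0.75 × 60 × 4.949 = 222.7 kips.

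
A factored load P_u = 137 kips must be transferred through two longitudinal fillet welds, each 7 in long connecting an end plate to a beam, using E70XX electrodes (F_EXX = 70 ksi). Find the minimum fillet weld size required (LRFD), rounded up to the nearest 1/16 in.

w = 1/2 in

Total weld length L = 14 in.
Required throat t_e = P_u / (φ × 0.6 F_EXX × L) = 137 / (0.75 × 0.6 × 70 × 14) = 0.3107 in.
Required leg w = t_e / 0.707 = 0.4394 in → use 1/2 in.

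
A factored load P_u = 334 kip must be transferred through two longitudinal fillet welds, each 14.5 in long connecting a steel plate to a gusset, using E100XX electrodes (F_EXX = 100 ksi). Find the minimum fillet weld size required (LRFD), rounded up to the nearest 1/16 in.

w = 3/8 in

Total weld length L = 29 in.
Required throat t_e = P_u / (φ × 0.6 F_EXX × L) = 334 / (0.75 × 0.6 × 100 × 29) = 0.2559 in.
Required leg w = t_e / 0.707 = 0.362 in → use 3/8 in.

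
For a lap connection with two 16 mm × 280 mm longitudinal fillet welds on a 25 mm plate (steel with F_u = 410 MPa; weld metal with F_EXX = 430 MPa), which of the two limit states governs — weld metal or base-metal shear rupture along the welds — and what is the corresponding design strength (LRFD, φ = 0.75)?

φR_n ≈ 1230 kN (weld metal governs)

t_e = 0.707 × 16 = 11.31 mm; L = 560 mm.
Weld metal: φR_n = 0.75 × 0.6 × 430 × 11.31 × 560 × 10⁻³ = 1226 kN.
Base metal (shear rupture): φR_n = 0.75 × 0.6 × 410 × 25 × 560 × 10⁻³ = 2583 kN.
Governing: weld metal.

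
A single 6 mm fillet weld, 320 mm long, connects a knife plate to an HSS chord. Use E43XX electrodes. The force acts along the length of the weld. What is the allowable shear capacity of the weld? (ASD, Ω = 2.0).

R_n/Ω ≈ 175 kN

E43XX → F_EXX = 430 MPa.
Effective throat t_e = 0.707 × 6 = 4.242 mm.
Total length L = 320 mm; A_we = 4.242 × 320 = 1357 mm².
F_nw = 0.6 F_EXX = 0.6 × 430 = 258 MPa.
R_n = 258 × 1357 × 10⁻³ = 350.2 kN; R_n/Ω = 350.2/2.0 = 175.1 kN.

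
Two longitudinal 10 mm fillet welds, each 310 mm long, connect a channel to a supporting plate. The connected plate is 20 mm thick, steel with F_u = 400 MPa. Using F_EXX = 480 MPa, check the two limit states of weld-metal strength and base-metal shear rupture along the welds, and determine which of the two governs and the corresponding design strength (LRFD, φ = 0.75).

t_e = 0.707 × 10 = 7.07 mm; L = 620 mm.
Weld metal: φR_n = 0.75 × 0.6 × 480 × 7.07 × 620 × 10⁻³ = 946.8 kN.
Base metal (shear rupture): φR_n = 0.75 × 0.6 × 400 × 20 × 620 × 10⁻³ = 2232 kN.
Governing: weld metal.

φR_n ≈ 947 kN (weld metal governs)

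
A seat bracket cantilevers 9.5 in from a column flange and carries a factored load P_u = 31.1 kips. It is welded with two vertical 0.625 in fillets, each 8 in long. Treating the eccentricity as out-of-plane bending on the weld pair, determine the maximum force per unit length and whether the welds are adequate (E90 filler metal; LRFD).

E90XX → F_EXX = 90 ksi.
L_w = 2 × 8 = 16 in; section modulus (unit throat) S = 2 × L²/6 = 21.33 in².
Direct shear f_v = P/L_w = 31.1/16 = 1.944 kip/in.
Moment M = P × e = 31.1 × 9.5 = 295.45 kip·in; bending f_b = M/S = 13.85 kip/in.
f_max = √(f_v² + f_b²) = √(1.944² + 13.85²) = 13.98 kip/in.
φr_n = 0.75 × 0.6 × 90 × (0.707 × 0.625) = 17.9 kip/in → adequate.

f_max ≈ 14 kip/in; adequate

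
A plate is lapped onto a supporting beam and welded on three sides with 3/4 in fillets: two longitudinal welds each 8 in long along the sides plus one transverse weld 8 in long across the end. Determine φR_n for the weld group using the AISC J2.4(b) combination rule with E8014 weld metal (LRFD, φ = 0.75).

E80XX → F_EXX = 80 ksi.
t_e = 0.707 × 0.75 = 0.5302 in.
R_nwl = 0.6 × 80 × 0.5302 × 16 = 407.2 kips (longitudinal, 2 welds).
R_nwt = 0.6 × 80 × 0.5302 × 8 = 203.6 kips (transverse, base value).
(i) R_nwl + R_nwt = 610.8 kips; (ii) 0.85 R_nwl + 1.5 R_nwt = 651.6 kips.
R_n = max = 651.6 kips [governs: (ii)]; φR_n = 488.7 kips.

φR_n ≈ 489 kips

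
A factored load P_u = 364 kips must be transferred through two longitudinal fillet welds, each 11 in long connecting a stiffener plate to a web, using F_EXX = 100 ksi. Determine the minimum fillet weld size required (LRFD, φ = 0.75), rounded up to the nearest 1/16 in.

w = 9/16 in

Total weld length L = 22 in.
Required throat t_e = P_u / (φ × 0.6 F_EXX × L) = 364 / (0.75 × 0.6 × 100 × 22) = 0.3677 in.
Required leg w = t_e / 0.707 = 0.5201 in → use 9/16 in.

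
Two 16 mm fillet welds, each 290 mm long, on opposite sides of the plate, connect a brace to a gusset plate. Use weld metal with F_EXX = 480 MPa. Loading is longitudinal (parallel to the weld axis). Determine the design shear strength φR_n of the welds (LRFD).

φR_n ≈ 1420 kN

Effective throat t_e = 0.707 × 16 = 11.31 mm.
Total length L = 580 mm; A_we = 11.31 × 580 = 6561 mm².
F_nw = 0.6 F_EXX = 0.6 × 480 = 288 MPa.
φR_n = 0.75 × 288 × 6561 × 10⁻³ = 1417 kN.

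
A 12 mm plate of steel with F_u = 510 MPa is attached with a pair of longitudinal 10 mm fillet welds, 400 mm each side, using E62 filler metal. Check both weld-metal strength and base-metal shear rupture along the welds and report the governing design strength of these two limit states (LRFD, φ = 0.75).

E62XX → F_EXX = 620 MPa.
t_e = 0.707 × 10 = 7.07 mm; L = 800 mm.
Weld metal: φR_n = 0.75 × 0.6 × 620 × 7.07 × 800 × 10⁻³ = 1578 kN.
Base metal (shear rupture): φR_n = 0.75 × 0.6 × 510 × 12 × 800 × 10⁻³ = 2203 kN.
Governing: weld metal.

φR_n ≈ 1580 kN (weld metal governs)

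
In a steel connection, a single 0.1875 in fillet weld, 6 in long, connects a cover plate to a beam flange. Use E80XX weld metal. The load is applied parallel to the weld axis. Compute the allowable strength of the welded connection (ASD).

R_n/Ω ≈ 19.1 kip

E80XX → F_EXX = 80 ksi.
Effective throat t_e = 0.707 × 0.1875 = 0.1326 in.
Total length L = 6 in; A_we = 0.1326 × 6 = 0.7954 in².
F_nw = 0.6 F_EXX = 0.6 × 80 = 48 ksi.
R_n = 48 × 0.7954 = 38.18 kip; R_n/Ω = 38.18/2.0 = 19.09 kip.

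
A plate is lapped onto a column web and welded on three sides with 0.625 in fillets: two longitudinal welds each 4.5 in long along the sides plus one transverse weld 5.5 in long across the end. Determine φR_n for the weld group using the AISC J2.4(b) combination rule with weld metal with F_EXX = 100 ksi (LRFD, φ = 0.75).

t_e = 0.707 × 0.625 = 0.4419 in.
R_nwl = 0.6 × 100 × 0.4419 × 9 = 238.6 kips (longitudinal, 2 welds).
R_nwt = 0.6 × 100 × 0.4419 × 5.5 = 145.8 kips (transverse, base value).
(i) R_nwl + R_nwt = 384.4 kips; (ii) 0.85 R_nwl + 1.5 R_nwt = 421.5 kips.
R_n = max = 421.5 kips [governs: (ii)]; φR_n = 316.2 kips.

φR_n ≈ 316 kips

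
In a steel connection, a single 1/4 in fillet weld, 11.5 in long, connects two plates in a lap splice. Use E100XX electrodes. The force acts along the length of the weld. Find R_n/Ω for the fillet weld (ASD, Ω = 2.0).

R_n/Ω ≈ 61 kip

E100XX → F_EXX = 100 ksi.
Effective throat t_e = 0.707 × 0.25 = 0.1767 in.
Total length L = 11.5 in; A_we = 0.1767 × 11.5 = 2.033 in².
F_nw = 0.6 F_EXX = 0.6 × 100 = 60 ksi.
R_n = 60 × 2.033 = 122 kip; R_n/Ω = 122/2.0 = 60.98 kip.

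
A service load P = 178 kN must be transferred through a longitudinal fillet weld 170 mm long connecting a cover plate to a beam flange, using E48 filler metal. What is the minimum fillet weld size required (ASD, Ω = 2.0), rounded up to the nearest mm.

w = 11 mm

E48XX → F_EXX = 480 MPa.
Total weld length L = 170 mm.
Required throat t_e = P × Ω / (0.6 F_EXX × L) = 178 × 2.0 / (0.6 × 480 × 170 × 10⁻³) = 7.271 mm.
Required leg w = t_e / 0.707 = 10.28 mm → use 11 mm.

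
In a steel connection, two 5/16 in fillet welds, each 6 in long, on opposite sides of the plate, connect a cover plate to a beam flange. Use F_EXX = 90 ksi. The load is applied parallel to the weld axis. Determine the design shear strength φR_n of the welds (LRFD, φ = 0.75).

φR_n ≈ 107 kips

Effective throat t_e = 0.707 × 0.3125 = 0.2209 in.
Total length L = 12 in; A_we = 0.2209 × 12 = 2.651 in².
F_nw = 0.6 F_EXX = 0.6 × 90 = 54 ksi.
φR_n = 0.75 × 54 × 2.651 = 107.4 kips.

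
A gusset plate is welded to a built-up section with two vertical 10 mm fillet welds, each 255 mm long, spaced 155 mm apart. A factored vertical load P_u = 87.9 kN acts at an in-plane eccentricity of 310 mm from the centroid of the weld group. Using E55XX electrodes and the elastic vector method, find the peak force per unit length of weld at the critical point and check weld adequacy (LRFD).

E55XX → F_EXX = 550 MPa.
Total weld length L_w = 510 mm. Treat welds as unit-width lines.
Polar moment about centroid: J = 2[d³/12 + d(b/2)²] = 2[255³/12 + 255×77.5²] = 5827000 mm³.
Direct shear f_v = P/L_w = 87.9×10³ / 510 = 172.4 N/mm (vertical).
Torsion M = P·e = 87.9×10³ × 310 = 27249000 N·mm.
Critical point at (x, y) = (77.5, 127.5) from centroid. f_tx = M·y/J = 596.3 N/mm; f_ty = M·x/J = 362.4 N/mm.
Resultant f_max = √[f_tx² + (f_v + f_ty)²] = √[596.3² + (172.4 + 362.4)²] = 800.9 N/mm.
Capacity per unit length: φr_n = 0.75 × 0.6 × 550 × (0.707 × 10) = 1750 N/mm.
800.9 ≤ 1750 → adequate.

f_max ≈ 801 N/mm; adequate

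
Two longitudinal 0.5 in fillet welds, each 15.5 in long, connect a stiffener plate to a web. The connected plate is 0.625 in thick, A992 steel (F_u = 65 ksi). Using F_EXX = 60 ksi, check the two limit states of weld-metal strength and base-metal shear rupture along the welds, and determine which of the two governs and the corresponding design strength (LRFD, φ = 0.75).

φR_n ≈ 296 kip (weld metal governs)

t_e = 0.707 × 0.5 = 0.3535 in; L = 31 in.
Weld metal: φR_n = 0.75 × 0.6 × 60 × 0.3535 × 31 = 295.9 kip.
Base metal (shear rupture): φR_n = 0.75 × 0.6 × 65 × 0.625 × 31 = 566.7 kip.
Governing: weld metal.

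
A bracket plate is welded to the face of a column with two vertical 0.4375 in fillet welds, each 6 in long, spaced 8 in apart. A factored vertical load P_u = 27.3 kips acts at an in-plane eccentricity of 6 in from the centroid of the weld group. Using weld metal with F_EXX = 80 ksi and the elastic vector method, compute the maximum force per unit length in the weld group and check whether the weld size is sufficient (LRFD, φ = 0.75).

f_max ≈ 5.58 kip/in; adequate

Total weld length L_w = 12 in. Treat welds as unit-width lines.
Polar moment about centroid: J = 2[d³/12 + d(b/2)²] = 2[6³/12 + 6×4²] = 228 in³.
Direct shear f_v = P/L_w = 27.3 / 12 = 2.275 kip/in (vertical).
Torsion M = P·e = 27.3 × 6 = 163.8 kip·in.
Critical point at (x, y) = (4, 3) from centroid. f_tx = M·y/J = 2.155 kip/in; f_ty = M·x/J = 2.874 kip/in.
Resultant f_max = √[f_tx² + (f_v + f_ty)²] = √[2.155² + (2.275 + 2.874)²] = 5.582 kip/in.
Capacity per unit length: φr_n = 0.75 × 0.6 × 80 × (0.707 × 0.4375) = 11.14 kip/in.
5.582 ≤ 11.14 → adequate.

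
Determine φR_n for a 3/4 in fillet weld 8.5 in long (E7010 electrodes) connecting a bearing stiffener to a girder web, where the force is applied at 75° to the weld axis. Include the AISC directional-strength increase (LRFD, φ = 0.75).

φR_n ≈ 209 kip

E70XX → F_EXX = 70 ksi.
t_e = 0.707 × 0.75 = 0.5302 in; A_we = 0.5302 × 8.5 = 4.507 in².
Directional factor: 1.0 + 0.5 sin^1.5(75°) = 1.475.
F_nw = 0.6 × 70 × 1.475 = 61.94 ksi.
φR_n = 0.75 × 61.94 × 4.507 = 209.4 kip.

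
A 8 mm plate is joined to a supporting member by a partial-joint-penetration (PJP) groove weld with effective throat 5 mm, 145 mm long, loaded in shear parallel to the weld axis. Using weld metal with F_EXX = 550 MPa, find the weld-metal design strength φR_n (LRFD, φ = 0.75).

φR_n ≈ 179 kN

Effective throat (given) t_e = 5 mm.
A_we = 5 × 145 = 725 mm².
F_nw = 0.6 F_EXX = 330 MPa.
φR_n = 0.75 × 330 × 725 × 10⁻³ = 179.4 kN.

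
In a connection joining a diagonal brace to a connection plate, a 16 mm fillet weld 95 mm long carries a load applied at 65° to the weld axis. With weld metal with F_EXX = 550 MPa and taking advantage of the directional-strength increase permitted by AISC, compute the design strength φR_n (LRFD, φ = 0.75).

t_e = 0.707 × 16 = 11.31 mm; A_we = 11.31 × 95 = 1075 mm².
Directional factor: 1.0 + 0.5 sin^1.5(65°) = 1.431.
F_nw = 0.6 × 550 × 1.431 = 472.4 MPa.
φR_n = 0.75 × 472.4 × 1075 × 10⁻³ = 380.7 kN.

φR_n ≈ 381 kN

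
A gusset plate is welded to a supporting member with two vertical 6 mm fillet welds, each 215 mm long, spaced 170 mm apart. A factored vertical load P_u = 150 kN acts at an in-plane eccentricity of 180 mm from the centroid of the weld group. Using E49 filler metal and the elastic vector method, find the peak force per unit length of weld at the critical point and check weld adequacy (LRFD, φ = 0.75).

f_max ≈ 1030 N/mm; NOT adequate

E49XX → F_EXX = 490 MPa.
Total weld length L_w = 430 mm. Treat welds as unit-width lines.
Polar moment about centroid: J = 2[d³/12 + d(b/2)²] = 2[215³/12 + 215×85²] = 4763000 mm³.
Direct shear f_v = P/L_w = 150×10³ / 430 = 348.8 N/mm (vertical).
Torsion M = P·e = 150×10³ × 180 = 27000000 N·mm.
Critical point at (x, y) = (85, 107.5) from centroid. f_tx = M·y/J = 609.4 N/mm; f_ty = M·x/J = 481.8 N/mm.
Resultant f_max = √[f_tx² + (f_v + f_ty)²] = √[609.4² + (348.8 + 481.8)²] = 1030 N/mm.
Capacity per unit length: φr_n = 0.75 × 0.6 × 490 × (0.707 × 6) = 935.4 N/mm.
1030 > 935.4 → NOT adequate.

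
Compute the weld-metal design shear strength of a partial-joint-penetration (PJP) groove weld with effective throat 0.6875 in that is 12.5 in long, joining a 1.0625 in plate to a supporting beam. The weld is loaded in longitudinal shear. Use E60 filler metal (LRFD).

φR_n ≈ 232 kip

E60XX → F_EXX = 60 ksi.
Effective throat (given) t_e = 0.6875 in.
A_we = 0.6875 × 12.5 = 8.594 in².
F_nw = 0.6 F_EXX = 36 ksi.
φR_n = 0.75 × 36 × 8.594 = 232 kip.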